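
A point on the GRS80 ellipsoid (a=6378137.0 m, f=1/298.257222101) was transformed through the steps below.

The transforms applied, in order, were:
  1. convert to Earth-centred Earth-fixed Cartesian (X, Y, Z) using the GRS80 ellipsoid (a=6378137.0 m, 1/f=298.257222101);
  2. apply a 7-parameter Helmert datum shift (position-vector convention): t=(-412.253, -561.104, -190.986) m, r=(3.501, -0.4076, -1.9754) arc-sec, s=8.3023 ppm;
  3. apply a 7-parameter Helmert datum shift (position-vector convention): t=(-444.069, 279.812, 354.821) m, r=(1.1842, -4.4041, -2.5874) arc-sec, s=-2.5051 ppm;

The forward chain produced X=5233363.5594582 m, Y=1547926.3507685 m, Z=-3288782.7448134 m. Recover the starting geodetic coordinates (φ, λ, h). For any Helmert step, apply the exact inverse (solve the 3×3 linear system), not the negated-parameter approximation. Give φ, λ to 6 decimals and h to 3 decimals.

start: X=5233363.5595, Y=1547926.3508, Z=-3288782.7448 m
→ Helmert⁻¹: X=5233731.0939, Y=1547697.1839, Z=-3289266.4400
→ Helmert⁻¹: X=5234078.5648, Y=1548239.7340, Z=-3289084.7692
→ geod (Bowring, a=6378137.000): φ=-31.24306400°, λ=16.47821000°, h=233.4060 m

φ=-31.243064°, λ=16.478210°, h=233.406 m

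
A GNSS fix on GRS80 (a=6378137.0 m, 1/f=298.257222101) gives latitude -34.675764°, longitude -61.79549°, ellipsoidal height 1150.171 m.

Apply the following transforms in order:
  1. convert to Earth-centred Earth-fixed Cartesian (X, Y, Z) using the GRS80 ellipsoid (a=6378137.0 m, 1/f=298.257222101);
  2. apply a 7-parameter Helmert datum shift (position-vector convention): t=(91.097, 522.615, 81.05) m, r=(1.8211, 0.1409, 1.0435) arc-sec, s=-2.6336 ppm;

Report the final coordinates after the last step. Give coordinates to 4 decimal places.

X=2482269.0105 m, Y=-4627761.3111 m, Z=-3608950.1914 m

start: φ=-34.675764°, λ=-61.795490°, h=1150.171 m
→ ECEF (a=6378137.000, f=1/298.257222101): X=2482163.5009, Y=-4628340.5362, Z=-3608998.1872
→ Helmert 7p (PV): X=2482269.0105, Y=-4627761.3111, Z=-3608950.1914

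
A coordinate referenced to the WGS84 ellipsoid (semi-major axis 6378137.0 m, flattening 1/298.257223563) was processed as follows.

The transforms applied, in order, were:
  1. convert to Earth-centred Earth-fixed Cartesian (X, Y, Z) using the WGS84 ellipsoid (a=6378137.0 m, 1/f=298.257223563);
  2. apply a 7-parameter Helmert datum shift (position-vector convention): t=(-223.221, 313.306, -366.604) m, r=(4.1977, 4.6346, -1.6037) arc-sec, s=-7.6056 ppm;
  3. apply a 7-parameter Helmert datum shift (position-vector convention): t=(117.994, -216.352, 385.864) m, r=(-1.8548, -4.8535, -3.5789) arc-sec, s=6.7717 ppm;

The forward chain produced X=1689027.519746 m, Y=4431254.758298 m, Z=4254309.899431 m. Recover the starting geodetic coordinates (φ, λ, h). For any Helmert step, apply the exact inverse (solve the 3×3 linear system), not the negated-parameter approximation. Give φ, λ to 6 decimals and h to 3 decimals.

φ=42.086452°, λ=69.135028°, h=2248.373 m

start: X=1689027.5197, Y=4431254.7583, Z=4254309.8994 m
→ Helmert⁻¹: X=1688921.2953, Y=4431432.1540, Z=4253895.3372
→ Helmert⁻¹: X=1689027.3212, Y=4431252.2598, Z=4254242.0681
→ geod (Bowring, a=6378137.000): φ=42.08645200°, λ=69.13502800°, h=2248.3730 m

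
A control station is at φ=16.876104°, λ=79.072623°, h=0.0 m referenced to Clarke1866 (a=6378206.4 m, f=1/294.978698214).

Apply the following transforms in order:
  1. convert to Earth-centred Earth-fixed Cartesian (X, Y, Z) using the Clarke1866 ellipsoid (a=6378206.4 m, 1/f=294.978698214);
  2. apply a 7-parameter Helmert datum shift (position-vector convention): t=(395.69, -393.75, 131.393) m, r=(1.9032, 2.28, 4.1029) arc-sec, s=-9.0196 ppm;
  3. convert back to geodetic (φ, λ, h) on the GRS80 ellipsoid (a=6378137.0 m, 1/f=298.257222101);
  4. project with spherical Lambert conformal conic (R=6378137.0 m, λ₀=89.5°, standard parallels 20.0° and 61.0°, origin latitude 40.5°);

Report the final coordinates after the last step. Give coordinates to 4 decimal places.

E=-1130826.1617 m, N=-2469876.1038 m

start: φ=16.876104°, λ=79.072623°, h=0.000 m
→ ECEF (a=6378206.400, f=1/294.978698214): X=1157342.9724, Y=5994569.6486, Z=1839605.0178
→ Helmert 7p (PV): X=1157629.3185, Y=5994127.8772, Z=1839762.3366
→ geod (Bowring, a=6378137.000): φ=16.87726871°, λ=79.06919834°, h=-268.0445 m
→ lcc (R=6378137.0, λ₀=89.5°): E=-1130826.1617, N=-2469876.1038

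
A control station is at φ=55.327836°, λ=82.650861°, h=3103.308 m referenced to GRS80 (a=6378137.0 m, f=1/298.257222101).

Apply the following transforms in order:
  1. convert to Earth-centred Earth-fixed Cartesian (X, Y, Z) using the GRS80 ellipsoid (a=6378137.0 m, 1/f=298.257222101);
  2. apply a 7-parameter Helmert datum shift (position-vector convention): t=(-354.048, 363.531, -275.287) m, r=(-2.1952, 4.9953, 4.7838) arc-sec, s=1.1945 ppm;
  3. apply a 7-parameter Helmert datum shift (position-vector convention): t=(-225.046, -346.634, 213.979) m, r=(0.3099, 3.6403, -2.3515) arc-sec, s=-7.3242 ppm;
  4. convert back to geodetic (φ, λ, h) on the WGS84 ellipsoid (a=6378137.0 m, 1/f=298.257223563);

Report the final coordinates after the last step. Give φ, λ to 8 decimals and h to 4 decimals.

start: φ=55.327836°, λ=82.650861°, h=3103.308 m
→ ECEF (a=6378137.000, f=1/298.257222101): X=465407.1865, Y=3608513.6313, Z=5224783.8341
→ Helmert 7p (PV): X=465096.5373, Y=3608947.8722, Z=5224465.1128
→ Helmert 7p (PV): X=465001.4321, Y=3608561.6539, Z=5224638.0407
→ geod (Bowring, a=6378137.000): φ=55.32712275°, λ=82.65729487°, h=2980.9865 m

φ=55.32712275°, λ=82.65729487°, h=2980.9865 m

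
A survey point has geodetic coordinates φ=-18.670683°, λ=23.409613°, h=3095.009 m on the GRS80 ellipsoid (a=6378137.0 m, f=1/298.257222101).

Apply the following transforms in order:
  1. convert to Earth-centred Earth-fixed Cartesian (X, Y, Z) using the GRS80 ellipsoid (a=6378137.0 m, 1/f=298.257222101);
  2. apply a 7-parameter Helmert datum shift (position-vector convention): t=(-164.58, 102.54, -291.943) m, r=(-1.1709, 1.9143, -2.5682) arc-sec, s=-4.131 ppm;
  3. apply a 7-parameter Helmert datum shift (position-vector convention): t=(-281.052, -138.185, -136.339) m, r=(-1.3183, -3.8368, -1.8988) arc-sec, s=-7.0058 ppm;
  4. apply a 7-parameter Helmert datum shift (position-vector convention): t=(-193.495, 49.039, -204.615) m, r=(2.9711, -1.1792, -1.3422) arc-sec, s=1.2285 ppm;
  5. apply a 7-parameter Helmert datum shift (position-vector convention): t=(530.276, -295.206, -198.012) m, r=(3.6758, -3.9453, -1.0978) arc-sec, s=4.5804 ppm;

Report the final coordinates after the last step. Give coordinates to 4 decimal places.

X=5549718.8138 m, Y=2402238.9017 m, Z=-2030422.2575 m

start: φ=-18.670683°, λ=23.409613°, h=3095.009 m
→ ECEF (a=6378137.000, f=1/298.257222101): X=5549707.4133, Y=2402678.4172, Z=-2029840.1760
→ Helmert 7p (PV): X=5549530.9847, Y=2402690.4100, Z=-2030188.8783
→ Helmert 7p (PV): X=5549270.9359, Y=2402471.3301, Z=-2030223.1225
→ Helmert 7p (PV): X=5549111.4981, Y=2402516.4544, Z=-2030363.9009
→ Helmert 7p (PV): X=5549718.8138, Y=2402238.9017, Z=-2030422.2575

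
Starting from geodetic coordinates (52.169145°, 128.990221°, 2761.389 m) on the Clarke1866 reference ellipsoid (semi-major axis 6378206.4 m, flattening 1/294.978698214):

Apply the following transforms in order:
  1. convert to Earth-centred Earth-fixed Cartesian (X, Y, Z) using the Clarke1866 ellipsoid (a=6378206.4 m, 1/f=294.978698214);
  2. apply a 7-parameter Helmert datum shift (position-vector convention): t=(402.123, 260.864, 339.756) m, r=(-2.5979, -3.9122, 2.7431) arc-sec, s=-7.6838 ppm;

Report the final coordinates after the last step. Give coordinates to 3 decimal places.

start: φ=52.169145°, λ=128.990221°, h=2761.389 m
→ ECEF (a=6378206.400, f=1/294.978698214): X=-2467636.6165, Y=3048341.0965, Z=5016345.8089
→ Helmert 7p (PV): X=-2467351.2157, Y=3048608.9012, Z=5016561.8238

X=-2467351.216 m, Y=3048608.901 m, Z=5016561.824 m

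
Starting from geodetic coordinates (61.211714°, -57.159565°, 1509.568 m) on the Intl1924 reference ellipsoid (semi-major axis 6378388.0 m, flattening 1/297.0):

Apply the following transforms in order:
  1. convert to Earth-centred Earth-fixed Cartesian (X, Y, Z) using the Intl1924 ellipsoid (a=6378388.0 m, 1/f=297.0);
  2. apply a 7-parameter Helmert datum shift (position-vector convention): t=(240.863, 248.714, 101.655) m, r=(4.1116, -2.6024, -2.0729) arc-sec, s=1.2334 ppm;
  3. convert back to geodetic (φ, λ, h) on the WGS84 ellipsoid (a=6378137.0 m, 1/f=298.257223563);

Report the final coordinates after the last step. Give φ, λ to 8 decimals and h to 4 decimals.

start: φ=61.211714°, λ=-57.159565°, h=1509.568 m
→ ECEF (a=6378388.000, f=1/297.0): X=1670481.7036, Y=-2588067.1987, Z=5568186.1399
→ Helmert 7p (PV): X=1670628.3649, Y=-2587949.4588, Z=5568264.1493
→ geod (Bowring, a=6378137.000): φ=61.21151027°, λ=-57.15608535°, h=1749.4776 m

φ=61.21151027°, λ=-57.15608535°, h=1749.4776 m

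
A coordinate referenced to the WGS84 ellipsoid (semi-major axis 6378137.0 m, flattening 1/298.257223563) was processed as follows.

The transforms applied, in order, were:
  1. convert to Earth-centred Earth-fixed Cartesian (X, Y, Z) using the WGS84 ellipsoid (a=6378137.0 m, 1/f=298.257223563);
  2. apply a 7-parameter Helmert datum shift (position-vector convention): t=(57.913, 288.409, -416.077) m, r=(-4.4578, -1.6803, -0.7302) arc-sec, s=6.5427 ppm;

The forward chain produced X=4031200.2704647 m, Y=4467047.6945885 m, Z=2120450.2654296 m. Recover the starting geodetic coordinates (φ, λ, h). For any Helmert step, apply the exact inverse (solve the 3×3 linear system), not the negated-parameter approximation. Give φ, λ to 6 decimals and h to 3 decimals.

φ=19.538557°, λ=47.934299°, h=3860.055 m

start: X=4031200.2705, Y=4467047.6946, Z=2120450.2654 m
→ Helmert⁻¹: X=4031117.4482, Y=4466698.4944, Z=2120916.1619
→ geod (Bowring, a=6378137.000): φ=19.53855700°, λ=47.93429900°, h=3860.0550 m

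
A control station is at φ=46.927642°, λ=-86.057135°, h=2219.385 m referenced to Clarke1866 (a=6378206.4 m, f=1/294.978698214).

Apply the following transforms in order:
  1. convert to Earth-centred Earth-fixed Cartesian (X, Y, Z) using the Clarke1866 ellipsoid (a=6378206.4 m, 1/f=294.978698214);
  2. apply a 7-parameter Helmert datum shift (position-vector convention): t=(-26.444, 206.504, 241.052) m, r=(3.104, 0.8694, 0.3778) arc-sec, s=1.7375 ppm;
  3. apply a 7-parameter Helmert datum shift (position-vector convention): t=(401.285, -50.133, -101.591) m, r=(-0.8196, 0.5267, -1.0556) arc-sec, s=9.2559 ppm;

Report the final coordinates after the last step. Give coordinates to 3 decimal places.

X=300554.867 m, Y=-4354829.109 m, Z=4637832.431 m

start: φ=46.927642°, λ=-86.057135°, h=2219.385 m
→ ECEF (a=6378206.400, f=1/294.978698214): X=300159.6458, Y=-4354885.2574, Z=4637692.2473
→ Helmert 7p (PV): X=300161.2476, Y=-4354755.5612, Z=4637874.5570
→ Helmert 7p (PV): X=300554.8674, Y=-4354829.1086, Z=4637832.4312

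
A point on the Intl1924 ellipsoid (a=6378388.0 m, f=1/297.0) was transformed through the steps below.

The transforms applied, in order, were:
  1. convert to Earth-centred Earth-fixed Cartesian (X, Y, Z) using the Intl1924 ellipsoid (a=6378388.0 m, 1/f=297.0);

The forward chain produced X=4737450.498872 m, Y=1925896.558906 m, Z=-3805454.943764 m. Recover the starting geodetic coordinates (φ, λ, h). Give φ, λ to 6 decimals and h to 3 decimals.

start: X=4737450.4989, Y=1925896.5589, Z=-3805454.9438 m
→ geod (Bowring, a=6378388.000): φ=-36.83927400°, λ=22.12301800°, h=3771.2750 m

φ=-36.839274°, λ=22.123018°, h=3771.275 m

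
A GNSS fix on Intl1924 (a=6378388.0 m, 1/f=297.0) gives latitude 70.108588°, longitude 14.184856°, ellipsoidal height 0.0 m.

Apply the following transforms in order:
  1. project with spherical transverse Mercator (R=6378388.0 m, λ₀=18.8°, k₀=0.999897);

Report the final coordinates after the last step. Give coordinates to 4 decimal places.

start: φ=70.108588°, λ=14.184856°, h=0.000 m
→ tm (R=6378388.0, λ₀=18.8°): E=-174643.0122, N=7810574.0263

E=-174643.0122 m, N=7810574.0263 m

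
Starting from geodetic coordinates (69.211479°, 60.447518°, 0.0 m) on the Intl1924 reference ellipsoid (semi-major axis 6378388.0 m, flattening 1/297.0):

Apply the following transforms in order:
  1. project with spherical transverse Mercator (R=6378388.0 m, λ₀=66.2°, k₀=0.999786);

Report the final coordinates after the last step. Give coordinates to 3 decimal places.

start: φ=69.211479°, λ=60.447518°, h=0.000 m
→ tm (R=6378388.0, λ₀=66.2°): E=-226952.0550, N=7713903.4110

E=-226952.055 m, N=7713903.411 m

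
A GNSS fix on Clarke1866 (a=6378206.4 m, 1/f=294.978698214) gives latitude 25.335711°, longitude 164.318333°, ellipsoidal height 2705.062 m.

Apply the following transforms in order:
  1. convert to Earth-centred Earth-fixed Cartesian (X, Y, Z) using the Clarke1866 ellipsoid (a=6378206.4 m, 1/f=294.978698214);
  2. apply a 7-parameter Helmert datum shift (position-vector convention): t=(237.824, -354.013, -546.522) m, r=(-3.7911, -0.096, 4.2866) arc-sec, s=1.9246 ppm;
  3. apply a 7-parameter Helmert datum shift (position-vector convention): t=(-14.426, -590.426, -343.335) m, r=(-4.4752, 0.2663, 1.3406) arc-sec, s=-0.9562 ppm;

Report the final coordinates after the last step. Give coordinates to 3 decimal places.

start: φ=25.335711°, λ=164.318333°, h=2705.062 m
→ ECEF (a=6378206.400, f=1/294.978698214): X=-5555948.7581, Y=1559788.7328, Z=2713735.1542
→ Helmert 7p (PV): X=-5555755.3057, Y=1559372.1356, Z=2713162.6006
→ Helmert 7p (PV): X=-5555771.0514, Y=1558802.9752, Z=2712790.0113

X=-5555771.051 m, Y=1558802.975 m, Z=2712790.011 m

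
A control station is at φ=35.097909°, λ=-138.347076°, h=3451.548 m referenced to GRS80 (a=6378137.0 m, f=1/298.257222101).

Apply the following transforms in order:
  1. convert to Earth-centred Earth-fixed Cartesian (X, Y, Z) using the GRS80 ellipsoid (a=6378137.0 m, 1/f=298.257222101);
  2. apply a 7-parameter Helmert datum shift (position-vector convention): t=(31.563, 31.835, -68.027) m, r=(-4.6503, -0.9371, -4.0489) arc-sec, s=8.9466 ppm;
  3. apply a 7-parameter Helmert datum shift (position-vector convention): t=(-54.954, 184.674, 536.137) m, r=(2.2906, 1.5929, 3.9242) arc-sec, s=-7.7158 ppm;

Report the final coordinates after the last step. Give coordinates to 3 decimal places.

start: φ=35.097909°, λ=-138.347076°, h=3451.548 m
→ ECEF (a=6378137.000, f=1/298.257222101): X=-3905543.0515, Y=-3473959.9104, Z=3648743.9044
→ Helmert 7p (PV): X=-3905631.2000, Y=-3473800.2278, Z=3648769.0996
→ Helmert 7p (PV): X=-3905561.7524, Y=-3473703.5747, Z=3649268.6681

X=-3905561.752 m, Y=-3473703.575 m, Z=3649268.668 m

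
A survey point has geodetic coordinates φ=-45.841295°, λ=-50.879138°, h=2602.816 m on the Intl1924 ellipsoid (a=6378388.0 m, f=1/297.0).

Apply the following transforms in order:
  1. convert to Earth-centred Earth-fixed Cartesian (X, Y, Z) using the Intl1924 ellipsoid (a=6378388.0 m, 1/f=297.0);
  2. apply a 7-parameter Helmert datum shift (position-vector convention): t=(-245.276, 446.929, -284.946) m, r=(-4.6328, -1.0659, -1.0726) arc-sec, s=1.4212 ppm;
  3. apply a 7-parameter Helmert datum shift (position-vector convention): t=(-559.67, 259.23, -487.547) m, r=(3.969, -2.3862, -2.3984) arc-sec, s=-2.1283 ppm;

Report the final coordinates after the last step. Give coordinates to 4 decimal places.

X=2808876.9628 m, Y=-3454075.4383 m, Z=-4555637.3717 m

start: φ=-45.841295°, λ=-50.879138°, h=2602.816 m
→ ECEF (a=6378388.000, f=1/297.0): X=2809665.7922, Y=-3454722.1064, Z=-4554926.2449
→ Helmert 7p (PV): X=2809430.0826, Y=-3454397.0036, Z=-4555125.5503
→ Helmert 7p (PV): X=2808876.9628, Y=-3454075.4383, Z=-4555637.3717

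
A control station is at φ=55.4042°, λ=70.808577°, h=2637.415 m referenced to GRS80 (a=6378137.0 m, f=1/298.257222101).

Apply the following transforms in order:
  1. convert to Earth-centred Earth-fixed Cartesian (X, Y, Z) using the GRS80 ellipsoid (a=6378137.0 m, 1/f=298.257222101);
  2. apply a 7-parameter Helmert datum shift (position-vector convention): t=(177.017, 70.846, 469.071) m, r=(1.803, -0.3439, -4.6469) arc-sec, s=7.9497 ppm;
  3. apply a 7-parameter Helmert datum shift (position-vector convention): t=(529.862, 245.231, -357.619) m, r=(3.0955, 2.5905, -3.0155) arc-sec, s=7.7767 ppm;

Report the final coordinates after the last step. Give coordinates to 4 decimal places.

start: φ=55.404200°, λ=70.808577°, h=2637.415 m
→ ECEF (a=6378137.000, f=1/298.257222101): X=1193647.3810, Y=3429341.2316, Z=5229234.4150
→ Helmert 7p (PV): X=1193902.4281, Y=3429366.7381, Z=5229777.0237
→ Helmert 7p (PV): X=1194557.3928, Y=3429542.6978, Z=5229496.5470

X=1194557.3928 m, Y=3429542.6978 m, Z=5229496.5470 m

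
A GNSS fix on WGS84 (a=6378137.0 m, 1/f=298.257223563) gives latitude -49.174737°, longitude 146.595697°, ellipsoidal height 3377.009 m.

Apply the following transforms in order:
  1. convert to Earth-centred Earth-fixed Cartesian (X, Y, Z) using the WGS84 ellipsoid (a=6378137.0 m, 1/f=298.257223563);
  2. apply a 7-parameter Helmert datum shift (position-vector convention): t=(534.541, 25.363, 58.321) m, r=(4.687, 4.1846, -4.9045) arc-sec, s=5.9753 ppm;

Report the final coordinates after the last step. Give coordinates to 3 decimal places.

X=-3488984.585 m, Y=2301479.277 m, Z=-4805688.112 m

start: φ=-49.174737°, λ=146.595697°, h=3377.009 m
→ ECEF (a=6378137.000, f=1/298.257223563): X=-3489455.4953, Y=2301247.9868, Z=-4805840.8019
→ Helmert 7p (PV): X=-3488984.5853, Y=2301479.2770, Z=-4805688.1124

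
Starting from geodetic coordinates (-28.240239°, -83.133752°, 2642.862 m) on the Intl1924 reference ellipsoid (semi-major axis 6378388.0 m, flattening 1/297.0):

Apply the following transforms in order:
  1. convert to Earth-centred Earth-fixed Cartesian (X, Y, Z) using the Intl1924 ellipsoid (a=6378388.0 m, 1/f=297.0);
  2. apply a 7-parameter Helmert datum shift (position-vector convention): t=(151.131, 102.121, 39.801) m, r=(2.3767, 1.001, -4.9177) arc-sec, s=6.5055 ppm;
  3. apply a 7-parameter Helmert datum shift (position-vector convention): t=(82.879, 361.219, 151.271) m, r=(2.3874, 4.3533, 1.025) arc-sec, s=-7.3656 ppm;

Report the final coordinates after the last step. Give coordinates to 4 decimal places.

X=672618.4702 m, Y=-5584866.1246 m, Z=-3001231.7267 m

start: φ=-28.240239°, λ=-83.133752°, h=2642.862 m
→ ECEF (a=6378388.000, f=1/297.0): X=672568.3585, Y=-5585390.8961, Z=-3001278.9168
→ Helmert 7p (PV): X=672576.1337, Y=-5585306.5634, Z=-3001326.2630
→ Helmert 7p (PV): X=672618.4702, Y=-5584866.1246, Z=-3001231.7267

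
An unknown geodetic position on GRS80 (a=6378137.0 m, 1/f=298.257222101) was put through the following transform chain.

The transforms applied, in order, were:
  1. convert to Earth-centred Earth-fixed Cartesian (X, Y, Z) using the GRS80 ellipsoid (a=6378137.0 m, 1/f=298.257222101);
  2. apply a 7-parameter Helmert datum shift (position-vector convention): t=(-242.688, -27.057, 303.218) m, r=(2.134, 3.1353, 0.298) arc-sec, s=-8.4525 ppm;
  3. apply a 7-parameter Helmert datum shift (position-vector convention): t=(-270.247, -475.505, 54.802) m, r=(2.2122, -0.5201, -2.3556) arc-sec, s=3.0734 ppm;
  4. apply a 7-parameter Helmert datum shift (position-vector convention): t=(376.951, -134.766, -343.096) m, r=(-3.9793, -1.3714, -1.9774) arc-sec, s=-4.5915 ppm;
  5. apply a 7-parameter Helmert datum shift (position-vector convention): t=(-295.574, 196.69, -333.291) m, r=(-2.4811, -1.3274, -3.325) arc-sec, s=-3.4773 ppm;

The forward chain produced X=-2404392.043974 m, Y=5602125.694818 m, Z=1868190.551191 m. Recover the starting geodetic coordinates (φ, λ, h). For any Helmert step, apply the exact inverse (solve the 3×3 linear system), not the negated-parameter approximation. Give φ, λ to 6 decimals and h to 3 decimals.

φ=17.148286°, λ=113.225410°, h=242.519 m

start: X=-2404392.0440, Y=5602125.6948, Z=1868190.5512 m
→ Helmert⁻¹: X=-2404183.1072, Y=5601887.2519, Z=1868613.1950
→ Helmert⁻¹: X=-2404612.3763, Y=5601988.6286, Z=1869088.9347
→ Helmert⁻¹: X=-2404394.0086, Y=5602439.5010, Z=1868974.3647
→ Helmert⁻¹: X=-2404191.9509, Y=5602536.7190, Z=1868592.4337
→ geod (Bowring, a=6378137.000): φ=17.14828600°, λ=113.22541000°, h=242.5190 m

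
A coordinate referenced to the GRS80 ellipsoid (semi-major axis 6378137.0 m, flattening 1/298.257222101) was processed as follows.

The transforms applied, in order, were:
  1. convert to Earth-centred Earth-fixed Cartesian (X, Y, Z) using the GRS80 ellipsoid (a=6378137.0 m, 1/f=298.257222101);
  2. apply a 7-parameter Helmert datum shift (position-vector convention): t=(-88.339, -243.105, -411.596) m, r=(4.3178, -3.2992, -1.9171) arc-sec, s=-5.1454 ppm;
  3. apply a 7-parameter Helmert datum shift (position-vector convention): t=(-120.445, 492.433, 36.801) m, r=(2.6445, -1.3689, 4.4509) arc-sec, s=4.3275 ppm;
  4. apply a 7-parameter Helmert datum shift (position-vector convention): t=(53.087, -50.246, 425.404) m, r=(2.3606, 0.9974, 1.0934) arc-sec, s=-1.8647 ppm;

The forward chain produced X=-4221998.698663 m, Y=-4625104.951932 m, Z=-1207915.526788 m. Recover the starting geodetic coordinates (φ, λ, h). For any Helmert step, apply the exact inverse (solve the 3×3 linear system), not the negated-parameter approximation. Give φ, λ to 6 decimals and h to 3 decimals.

φ=-10.987010°, λ=-132.389736°, h=469.826 m

start: X=-4221998.6987, Y=-4625104.9519, Z=-1207915.5268 m
→ Helmert⁻¹: X=-4222078.3329, Y=-4625054.7778, Z=-1208310.6685
→ Helmert⁻¹: X=-4222047.4468, Y=-4625451.5790, Z=-1208254.9178
→ Helmert⁻¹: X=-4221957.1593, Y=-4625296.7939, Z=-1207685.1840
→ geod (Bowring, a=6378137.000): φ=-10.98701000°, λ=-132.38973600°, h=469.8260 m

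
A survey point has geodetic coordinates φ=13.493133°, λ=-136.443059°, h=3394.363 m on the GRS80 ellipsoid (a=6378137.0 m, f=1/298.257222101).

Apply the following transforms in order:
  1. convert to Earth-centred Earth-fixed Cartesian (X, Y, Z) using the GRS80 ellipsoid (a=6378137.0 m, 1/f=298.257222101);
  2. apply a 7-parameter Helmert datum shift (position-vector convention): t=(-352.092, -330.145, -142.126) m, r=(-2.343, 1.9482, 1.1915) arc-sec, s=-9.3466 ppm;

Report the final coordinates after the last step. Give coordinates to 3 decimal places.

X=-4498072.525 m, Y=-4277056.583 m, Z=1479237.159 m

start: φ=13.493133°, λ=-136.443059°, h=3394.363 m
→ ECEF (a=6378137.000, f=1/298.257222101): X=-4497801.1494, Y=-4276757.2328, Z=1479302.0491
→ Helmert 7p (PV): X=-4498072.5255, Y=-4277056.5827, Z=1479237.1586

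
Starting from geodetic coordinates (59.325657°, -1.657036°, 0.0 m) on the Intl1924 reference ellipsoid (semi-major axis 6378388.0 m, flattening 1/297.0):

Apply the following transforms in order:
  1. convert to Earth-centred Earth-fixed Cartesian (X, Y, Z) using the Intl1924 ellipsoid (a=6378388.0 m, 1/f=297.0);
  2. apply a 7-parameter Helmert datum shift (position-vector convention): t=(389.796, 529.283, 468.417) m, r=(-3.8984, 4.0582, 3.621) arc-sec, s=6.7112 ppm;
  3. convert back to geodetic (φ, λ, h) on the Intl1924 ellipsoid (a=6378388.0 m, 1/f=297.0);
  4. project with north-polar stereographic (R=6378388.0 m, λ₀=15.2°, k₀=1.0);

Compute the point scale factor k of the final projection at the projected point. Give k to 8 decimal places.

1.07523157

start: φ=59.325657°, λ=-1.657036°, h=0.000 m
→ ECEF (a=6378388.000, f=1/297.0): X=3260741.7915, Y=-94329.3468, Z=5462648.8646
→ Helmert 7p (PV): X=3261262.6037, Y=-93640.2092, Z=5463091.5708
→ geod (Bowring, a=6378388.000): φ=59.32381859°, λ=-1.64467440°, h=636.2242 m
→ into stereo (λ₀=15.2°): φ=59.32381859°, λ−λ₀=-16.84467440°
scale k = 1.07523157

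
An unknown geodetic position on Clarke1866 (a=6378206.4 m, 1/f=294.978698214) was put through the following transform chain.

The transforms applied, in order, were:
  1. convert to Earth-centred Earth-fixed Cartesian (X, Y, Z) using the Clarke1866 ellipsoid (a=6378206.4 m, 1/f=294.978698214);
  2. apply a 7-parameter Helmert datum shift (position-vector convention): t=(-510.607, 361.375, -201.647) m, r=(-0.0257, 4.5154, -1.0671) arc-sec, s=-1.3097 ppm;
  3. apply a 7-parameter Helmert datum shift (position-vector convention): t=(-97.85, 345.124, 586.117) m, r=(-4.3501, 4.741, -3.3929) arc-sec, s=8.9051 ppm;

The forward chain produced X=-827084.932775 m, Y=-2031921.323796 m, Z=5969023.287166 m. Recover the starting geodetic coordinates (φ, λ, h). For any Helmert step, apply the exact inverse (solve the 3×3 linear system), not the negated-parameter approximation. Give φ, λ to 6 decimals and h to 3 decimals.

φ=69.938859°, λ=-112.130895°, h=-6.140 m

start: X=-827084.9328, Y=-2031921.3238, Z=5969023.2872 m
→ Helmert⁻¹: X=-827083.4692, Y=-2032387.8265, Z=5968322.1478
→ Helmert⁻¹: X=-826694.0868, Y=-2032756.8843, Z=5968513.2611
→ geod (Bowring, a=6378206.400): φ=69.93885900°, λ=-112.13089500°, h=-6.1400 m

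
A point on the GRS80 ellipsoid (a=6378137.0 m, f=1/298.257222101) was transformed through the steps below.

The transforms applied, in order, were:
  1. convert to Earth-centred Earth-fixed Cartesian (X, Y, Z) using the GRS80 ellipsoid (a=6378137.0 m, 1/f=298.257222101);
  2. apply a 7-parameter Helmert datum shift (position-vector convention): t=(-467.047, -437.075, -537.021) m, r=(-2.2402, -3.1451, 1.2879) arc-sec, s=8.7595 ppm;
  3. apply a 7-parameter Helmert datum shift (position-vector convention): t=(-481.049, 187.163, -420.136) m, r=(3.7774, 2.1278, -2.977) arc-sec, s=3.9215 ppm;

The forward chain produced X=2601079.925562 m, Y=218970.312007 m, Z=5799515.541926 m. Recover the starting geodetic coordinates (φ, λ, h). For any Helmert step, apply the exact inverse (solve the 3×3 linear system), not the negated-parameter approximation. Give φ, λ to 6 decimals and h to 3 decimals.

φ=65.907168°, λ=4.817144°, h=717.585 m

start: X=2601079.9256, Y=218970.3120, Z=5799515.5419 m
→ Helmert⁻¹: X=2601487.7815, Y=218926.0543, Z=5799935.7609
→ Helmert⁻¹: X=2602021.8496, Y=219281.9642, Z=5800384.6794
→ geod (Bowring, a=6378137.000): φ=65.90716800°, λ=4.81714400°, h=717.5850 m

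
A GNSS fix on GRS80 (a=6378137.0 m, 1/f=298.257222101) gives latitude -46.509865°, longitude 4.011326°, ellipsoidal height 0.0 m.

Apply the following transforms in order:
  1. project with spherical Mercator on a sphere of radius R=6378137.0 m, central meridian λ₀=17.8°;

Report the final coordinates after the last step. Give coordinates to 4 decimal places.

start: φ=-46.509865°, λ=4.011326°, h=0.000 m
→ merc (R=6378137.0, λ₀=17.8°): E=-1534948.1684, N=-5862435.3251

E=-1534948.1684 m, N=-5862435.3251 m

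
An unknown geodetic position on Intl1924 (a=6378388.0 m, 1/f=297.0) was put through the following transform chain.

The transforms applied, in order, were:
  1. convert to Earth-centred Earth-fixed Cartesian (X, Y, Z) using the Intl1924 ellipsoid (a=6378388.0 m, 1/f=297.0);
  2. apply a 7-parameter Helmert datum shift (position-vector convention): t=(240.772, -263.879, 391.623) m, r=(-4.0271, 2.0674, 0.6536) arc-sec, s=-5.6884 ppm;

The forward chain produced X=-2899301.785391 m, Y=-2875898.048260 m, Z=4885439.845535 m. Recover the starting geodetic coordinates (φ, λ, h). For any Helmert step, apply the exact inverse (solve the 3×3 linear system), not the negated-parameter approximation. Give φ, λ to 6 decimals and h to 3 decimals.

start: X=-2899301.7854, Y=-2875898.0483, Z=4885439.8455 m
→ Helmert⁻¹: X=-2899617.1262, Y=-2875736.7132, Z=4884990.8021
→ geod (Bowring, a=6378388.000): φ=50.29457600°, λ=-135.23691000°, h=1443.4450 m

φ=50.294576°, λ=-135.236910°, h=1443.445 m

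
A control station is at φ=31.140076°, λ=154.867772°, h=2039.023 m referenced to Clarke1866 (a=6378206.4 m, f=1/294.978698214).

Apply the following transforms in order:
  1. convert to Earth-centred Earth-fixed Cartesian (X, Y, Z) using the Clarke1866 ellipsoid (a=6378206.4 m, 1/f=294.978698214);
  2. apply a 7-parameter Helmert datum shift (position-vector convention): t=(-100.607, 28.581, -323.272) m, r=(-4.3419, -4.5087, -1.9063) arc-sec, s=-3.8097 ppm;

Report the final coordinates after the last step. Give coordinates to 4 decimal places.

X=-4948516.8721 m, Y=2321522.4186 m, Z=3279580.5435 m

start: φ=31.140076°, λ=154.867772°, h=2039.023 m
→ ECEF (a=6378206.400, f=1/294.978698214): X=-4948384.8730, Y=2321387.9028, Z=3280073.3423
→ Helmert 7p (PV): X=-4948516.8721, Y=2321522.4186, Z=3279580.5435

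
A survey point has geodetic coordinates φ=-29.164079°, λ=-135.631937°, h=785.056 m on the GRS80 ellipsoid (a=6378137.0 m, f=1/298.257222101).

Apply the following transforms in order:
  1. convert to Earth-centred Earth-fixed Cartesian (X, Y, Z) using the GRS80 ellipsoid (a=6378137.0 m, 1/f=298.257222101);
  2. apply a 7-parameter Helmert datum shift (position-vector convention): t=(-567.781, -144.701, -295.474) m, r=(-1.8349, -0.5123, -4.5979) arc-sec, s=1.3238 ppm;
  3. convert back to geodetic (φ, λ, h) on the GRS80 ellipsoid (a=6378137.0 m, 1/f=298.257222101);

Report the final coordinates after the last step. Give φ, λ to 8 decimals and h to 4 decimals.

start: φ=-29.164079°, λ=-135.631937°, h=785.056 m
→ ECEF (a=6378137.000, f=1/298.257222101): X=-3985133.0478, Y=-3898181.4404, Z=-3090176.9941
→ Helmert 7p (PV): X=-3985785.3247, Y=-3898269.9579, Z=-3090451.7791
→ geod (Bowring, a=6378137.000): φ=-29.16392161°, λ=-135.63597413°, h=1380.2005 m

φ=-29.16392161°, λ=-135.63597413°, h=1380.2005 m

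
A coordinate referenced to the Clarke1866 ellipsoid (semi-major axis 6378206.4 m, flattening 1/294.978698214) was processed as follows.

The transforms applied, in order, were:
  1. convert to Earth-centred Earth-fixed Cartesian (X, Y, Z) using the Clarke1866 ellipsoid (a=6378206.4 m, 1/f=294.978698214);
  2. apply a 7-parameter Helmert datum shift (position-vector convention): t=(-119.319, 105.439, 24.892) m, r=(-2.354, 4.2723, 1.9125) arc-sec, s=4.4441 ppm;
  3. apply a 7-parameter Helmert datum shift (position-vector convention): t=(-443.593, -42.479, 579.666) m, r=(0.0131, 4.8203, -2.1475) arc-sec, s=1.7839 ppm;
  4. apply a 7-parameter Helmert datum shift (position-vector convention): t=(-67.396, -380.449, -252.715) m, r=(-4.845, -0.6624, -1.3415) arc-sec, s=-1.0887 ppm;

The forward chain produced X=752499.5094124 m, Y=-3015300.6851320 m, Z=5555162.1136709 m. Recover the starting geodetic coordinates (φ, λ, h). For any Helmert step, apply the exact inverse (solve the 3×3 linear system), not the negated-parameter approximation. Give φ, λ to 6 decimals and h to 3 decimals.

φ=60.939344°, λ=-75.979262°, h=3250.327 m

start: X=752499.5094, Y=-3015300.6851, Z=5555162.1137 m
→ Helmert⁻¹: X=752605.1744, Y=-3015049.1145, Z=5555347.6388
→ Helmert⁻¹: X=752949.0021, Y=-3014993.0650, Z=5554775.8511
→ Helmert⁻¹: X=752921.9647, Y=-3015155.4790, Z=5554707.4579
→ geod (Bowring, a=6378206.400): φ=60.93934400°, λ=-75.97926200°, h=3250.3270 m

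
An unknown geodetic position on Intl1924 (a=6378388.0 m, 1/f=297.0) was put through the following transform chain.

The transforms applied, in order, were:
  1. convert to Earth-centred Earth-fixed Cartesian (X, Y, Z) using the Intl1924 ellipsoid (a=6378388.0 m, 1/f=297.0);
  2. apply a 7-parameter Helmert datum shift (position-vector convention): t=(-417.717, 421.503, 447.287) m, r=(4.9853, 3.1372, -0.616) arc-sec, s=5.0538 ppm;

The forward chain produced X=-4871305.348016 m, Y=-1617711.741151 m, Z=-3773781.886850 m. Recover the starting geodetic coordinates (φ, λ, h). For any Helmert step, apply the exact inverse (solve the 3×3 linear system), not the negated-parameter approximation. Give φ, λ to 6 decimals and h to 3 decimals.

φ=-36.513563°, λ=-161.621915°, h=68.564 m

start: X=-4871305.3480, Y=-1617711.7412, Z=-3773781.8868 m
→ Helmert⁻¹: X=-4870800.7772, Y=-1618230.8342, Z=-3774245.0709
→ geod (Bowring, a=6378388.000): φ=-36.51356300°, λ=-161.62191500°, h=68.5640 m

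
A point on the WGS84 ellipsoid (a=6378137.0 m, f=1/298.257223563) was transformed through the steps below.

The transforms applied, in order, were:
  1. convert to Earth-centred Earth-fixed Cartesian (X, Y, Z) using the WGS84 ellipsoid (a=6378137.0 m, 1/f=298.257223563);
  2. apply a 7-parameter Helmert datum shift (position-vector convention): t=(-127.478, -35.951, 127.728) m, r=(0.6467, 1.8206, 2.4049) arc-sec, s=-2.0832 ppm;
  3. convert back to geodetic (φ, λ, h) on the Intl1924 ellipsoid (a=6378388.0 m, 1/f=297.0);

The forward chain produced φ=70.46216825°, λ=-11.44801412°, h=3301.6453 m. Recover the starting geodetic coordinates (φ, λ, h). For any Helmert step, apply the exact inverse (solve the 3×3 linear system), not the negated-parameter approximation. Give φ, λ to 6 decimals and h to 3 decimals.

φ=70.460802°, λ=-11.446850°, h=3403.934 m

start: φ=70.462168°, λ=-11.448014°, h=3301.645 m
→ ECEF (a=6378388.000, f=1/297.0): X=2098033.0076, Y=-424867.6124, Z=5991731.8899
→ Helmert⁻¹: X=2098107.0179, Y=-424838.2233, Z=5991636.4946
→ geod (Bowring, a=6378137.000): φ=70.46080200°, λ=-11.44685000°, h=3403.9340 m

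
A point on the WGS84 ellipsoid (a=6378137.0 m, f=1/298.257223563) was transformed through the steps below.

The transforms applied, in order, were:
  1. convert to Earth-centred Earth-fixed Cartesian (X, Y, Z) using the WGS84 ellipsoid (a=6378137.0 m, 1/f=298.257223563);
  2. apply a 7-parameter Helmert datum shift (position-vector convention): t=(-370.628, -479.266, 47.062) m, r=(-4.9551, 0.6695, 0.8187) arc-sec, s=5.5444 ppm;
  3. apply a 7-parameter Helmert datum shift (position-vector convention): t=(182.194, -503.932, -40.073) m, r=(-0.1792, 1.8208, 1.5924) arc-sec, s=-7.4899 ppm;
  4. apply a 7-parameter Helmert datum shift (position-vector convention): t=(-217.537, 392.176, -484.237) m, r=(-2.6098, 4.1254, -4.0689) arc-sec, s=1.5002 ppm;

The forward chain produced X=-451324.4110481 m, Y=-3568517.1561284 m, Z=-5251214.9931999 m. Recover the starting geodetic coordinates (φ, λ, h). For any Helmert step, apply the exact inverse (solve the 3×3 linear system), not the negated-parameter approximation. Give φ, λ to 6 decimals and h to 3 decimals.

φ=-55.773728°, λ=-97.200188°, h=695.755 m

start: X=-451324.4110, Y=-3568517.1561, Z=-5251214.9932 m
→ Helmert⁻¹: X=-450930.7780, Y=-3568846.4370, Z=-5250777.0533
→ Helmert⁻¹: X=-451097.5479, Y=-3568361.1874, Z=-5250783.3903
→ Helmert⁻¹: X=-450721.5384, Y=-3567734.2087, Z=-5250888.5104
→ geod (Bowring, a=6378137.000): φ=-55.77372800°, λ=-97.20018800°, h=695.7550 m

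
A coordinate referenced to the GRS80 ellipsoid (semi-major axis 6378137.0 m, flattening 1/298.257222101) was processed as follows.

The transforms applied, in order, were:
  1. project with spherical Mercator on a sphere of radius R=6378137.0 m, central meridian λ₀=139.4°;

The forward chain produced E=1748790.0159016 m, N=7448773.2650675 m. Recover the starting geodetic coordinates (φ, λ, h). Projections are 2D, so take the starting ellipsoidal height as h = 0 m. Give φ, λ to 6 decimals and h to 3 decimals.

φ=55.445297°, λ=155.109648°, h=0.000 m

start: E=1748790.0159, N=7448773.2651 m
→ merc⁻¹: φ=55.44529700°, λ=155.10964800°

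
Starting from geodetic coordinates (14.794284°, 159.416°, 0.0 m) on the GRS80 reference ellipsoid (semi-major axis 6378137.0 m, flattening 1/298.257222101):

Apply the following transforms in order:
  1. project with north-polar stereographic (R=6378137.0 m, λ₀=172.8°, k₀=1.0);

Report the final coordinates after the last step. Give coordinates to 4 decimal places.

E=-2274177.0544 m, N=-9557834.6665 m

start: φ=14.794284°, λ=159.416000°, h=0.000 m
→ stereo (R=6378137.0, λ₀=172.8°): E=-2274177.0544, N=-9557834.6665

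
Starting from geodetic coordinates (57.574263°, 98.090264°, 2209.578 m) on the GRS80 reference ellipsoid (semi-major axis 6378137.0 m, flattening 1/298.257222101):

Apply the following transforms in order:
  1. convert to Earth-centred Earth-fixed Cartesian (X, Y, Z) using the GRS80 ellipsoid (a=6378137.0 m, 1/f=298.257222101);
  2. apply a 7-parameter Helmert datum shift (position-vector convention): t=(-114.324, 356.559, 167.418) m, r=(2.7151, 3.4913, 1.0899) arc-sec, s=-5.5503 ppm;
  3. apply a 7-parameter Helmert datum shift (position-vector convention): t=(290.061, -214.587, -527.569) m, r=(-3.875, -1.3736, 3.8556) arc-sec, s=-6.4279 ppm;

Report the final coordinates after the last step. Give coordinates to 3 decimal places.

X=-482469.738 m, Y=3395354.951 m, Z=5361888.470 m

start: φ=57.574263°, λ=98.090264°, h=2209.578 m
→ ECEF (a=6378137.000, f=1/298.257222101): X=-482624.8986, Y=3395235.0637, Z=5362326.9954
→ Helmert 7p (PV): X=-482663.7203, Y=3395499.6431, Z=5362517.5117
→ Helmert 7p (PV): X=-482469.7376, Y=3395354.9505, Z=5361888.4695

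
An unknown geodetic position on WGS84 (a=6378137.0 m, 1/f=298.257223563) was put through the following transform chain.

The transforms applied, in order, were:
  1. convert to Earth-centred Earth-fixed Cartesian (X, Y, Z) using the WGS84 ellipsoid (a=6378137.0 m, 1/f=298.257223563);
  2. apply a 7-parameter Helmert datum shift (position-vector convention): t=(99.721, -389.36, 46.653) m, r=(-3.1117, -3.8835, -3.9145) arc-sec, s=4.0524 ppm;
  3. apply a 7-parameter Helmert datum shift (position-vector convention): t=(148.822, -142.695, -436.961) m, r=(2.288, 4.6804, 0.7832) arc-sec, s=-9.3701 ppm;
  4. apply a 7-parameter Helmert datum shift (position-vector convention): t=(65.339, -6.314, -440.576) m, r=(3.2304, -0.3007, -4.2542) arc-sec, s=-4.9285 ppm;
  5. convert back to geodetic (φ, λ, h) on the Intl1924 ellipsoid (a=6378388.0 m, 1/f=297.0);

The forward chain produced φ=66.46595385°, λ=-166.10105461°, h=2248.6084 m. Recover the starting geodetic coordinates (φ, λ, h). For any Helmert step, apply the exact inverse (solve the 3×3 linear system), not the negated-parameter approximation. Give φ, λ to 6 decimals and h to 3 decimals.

φ=66.466910°, λ=-166.113968°, h=3319.888 m

start: φ=66.465954°, λ=-166.101055°, h=2248.608 m
→ ECEF (a=6378388.000, f=1/297.0): X=-2480168.6493, Y=-613731.2417, Z=5827082.4526
→ Helmert⁻¹: X=-2480225.0593, Y=-613687.8390, Z=5827564.9766
→ Helmert⁻¹: X=-2480531.6968, Y=-613476.8269, Z=5828007.0658
→ Helmert⁻¹: X=-2480500.0001, Y=-613219.9780, Z=5827974.2469
→ geod (Bowring, a=6378137.000): φ=66.46691000°, λ=-166.11396800°, h=3319.8880 m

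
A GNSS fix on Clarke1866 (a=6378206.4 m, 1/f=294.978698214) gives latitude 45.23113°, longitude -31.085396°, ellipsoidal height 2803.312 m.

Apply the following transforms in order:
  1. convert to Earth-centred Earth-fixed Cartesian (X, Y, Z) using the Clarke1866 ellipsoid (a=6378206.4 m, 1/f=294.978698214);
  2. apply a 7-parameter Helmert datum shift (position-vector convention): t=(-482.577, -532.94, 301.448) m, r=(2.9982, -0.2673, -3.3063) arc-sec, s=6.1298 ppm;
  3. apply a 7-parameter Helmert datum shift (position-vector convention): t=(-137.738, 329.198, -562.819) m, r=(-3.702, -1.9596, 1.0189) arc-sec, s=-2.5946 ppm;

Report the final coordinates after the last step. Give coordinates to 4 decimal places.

start: φ=45.231130°, λ=-31.085396°, h=2803.312 m
→ ECEF (a=6378206.400, f=1/294.978698214): X=3855077.9233, Y=-2324191.7049, Z=4507261.7092
→ Helmert 7p (PV): X=3854575.8805, Y=-2324866.2032, Z=4507561.9977
→ Helmert 7p (PV): X=3854396.8021, Y=-2324431.0319, Z=4507065.8295

X=3854396.8021 m, Y=-2324431.0319 m, Z=4507065.8295 m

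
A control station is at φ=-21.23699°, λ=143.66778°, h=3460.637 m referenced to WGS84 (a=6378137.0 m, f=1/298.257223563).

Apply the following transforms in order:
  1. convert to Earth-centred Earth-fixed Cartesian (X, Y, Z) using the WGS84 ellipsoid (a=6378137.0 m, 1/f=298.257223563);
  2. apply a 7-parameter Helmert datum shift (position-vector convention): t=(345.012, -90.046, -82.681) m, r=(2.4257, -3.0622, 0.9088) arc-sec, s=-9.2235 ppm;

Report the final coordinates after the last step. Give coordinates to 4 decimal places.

X=-4793558.0682 m, Y=3525553.6106 m, Z=-2297216.6364 m

start: φ=-21.236990°, λ=143.667780°, h=3460.637 m
→ ECEF (a=6378137.000, f=1/298.257223563): X=-4793965.8662, Y=3525670.2833, Z=-2297125.4345
→ Helmert 7p (PV): X=-4793558.0682, Y=3525553.6106, Z=-2297216.6364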